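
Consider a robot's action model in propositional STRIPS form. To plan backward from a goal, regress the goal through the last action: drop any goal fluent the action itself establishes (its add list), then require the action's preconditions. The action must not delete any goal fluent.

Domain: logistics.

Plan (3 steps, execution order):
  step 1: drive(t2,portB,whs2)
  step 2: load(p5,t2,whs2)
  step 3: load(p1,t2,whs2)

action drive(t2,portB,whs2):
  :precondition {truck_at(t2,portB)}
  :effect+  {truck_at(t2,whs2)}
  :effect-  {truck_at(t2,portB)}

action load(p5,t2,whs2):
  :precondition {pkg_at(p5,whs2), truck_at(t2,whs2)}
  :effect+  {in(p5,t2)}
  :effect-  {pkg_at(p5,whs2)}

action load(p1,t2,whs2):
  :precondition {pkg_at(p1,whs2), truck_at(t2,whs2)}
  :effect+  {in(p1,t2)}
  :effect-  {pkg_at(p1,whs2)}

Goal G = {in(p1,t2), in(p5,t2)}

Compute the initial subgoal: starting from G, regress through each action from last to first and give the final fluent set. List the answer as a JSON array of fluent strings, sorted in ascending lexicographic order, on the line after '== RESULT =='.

Regress step by step:
  through step 3 (load(p1,t2,whs2)): drop {in(p1,t2)}, keep {in(p5,t2)}, require {pkg_at(p1,whs2), truck_at(t2,whs2)}
    → {in(p5,t2), pkg_at(p1,whs2), truck_at(t2,whs2)}
  through step 2 (load(p5,t2,whs2)): drop {in(p5,t2)}, keep {pkg_at(p1,whs2), truck_at(t2,whs2)}, require {pkg_at(p5,whs2), truck_at(t2,whs2)}
    → {pkg_at(p1,whs2), pkg_at(p5,whs2), truck_at(t2,whs2)}
  through step 1 (drive(t2,portB,whs2)): drop {truck_at(t2,whs2)}, keep {pkg_at(p1,whs2), pkg_at(p5,whs2)}, require {truck_at(t2,portB)}
    → {pkg_at(p1,whs2), pkg_at(p5,whs2), truck_at(t2,portB)}

== RESULT ==
["pkg_at(p1,whs2)", "pkg_at(p5,whs2)", "truck_at(t2,portB)"]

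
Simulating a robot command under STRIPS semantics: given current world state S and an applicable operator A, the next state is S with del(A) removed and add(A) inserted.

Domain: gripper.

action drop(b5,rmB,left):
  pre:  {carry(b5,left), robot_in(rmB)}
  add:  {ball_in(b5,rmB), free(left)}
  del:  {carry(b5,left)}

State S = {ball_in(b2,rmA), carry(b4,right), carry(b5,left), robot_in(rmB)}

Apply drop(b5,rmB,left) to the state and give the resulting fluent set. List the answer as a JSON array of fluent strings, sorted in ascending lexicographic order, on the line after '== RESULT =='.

Compute (S \ del) ∪ add:
  pre ⊆ S: {carry(b5,left), robot_in(rmB)} ⊆ S  — applicable
  S \ del = {ball_in(b2,rmA), carry(b4,right), robot_in(rmB)}
  ∪ add   = {ball_in(b2,rmA), ball_in(b5,rmB), carry(b4,right), free(left), robot_in(rmB)}

== RESULT ==
["ball_in(b2,rmA)", "ball_in(b5,rmB)", "carry(b4,right)", "free(left)", "robot_in(rmB)"]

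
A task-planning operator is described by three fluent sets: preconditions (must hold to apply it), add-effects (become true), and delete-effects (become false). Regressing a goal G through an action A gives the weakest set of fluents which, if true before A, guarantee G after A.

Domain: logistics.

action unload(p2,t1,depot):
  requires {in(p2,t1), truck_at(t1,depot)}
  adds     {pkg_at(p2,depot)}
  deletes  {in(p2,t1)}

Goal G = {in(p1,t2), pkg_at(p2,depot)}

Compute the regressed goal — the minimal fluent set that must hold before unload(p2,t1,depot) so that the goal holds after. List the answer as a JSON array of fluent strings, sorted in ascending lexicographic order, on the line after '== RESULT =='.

Regress:
  G ∩ del = {}  (empty — regression defined)
  G \ add = {in(p1,t2), pkg_at(p2,depot)} \ {pkg_at(p2,depot)} = {in(p1,t2)}
  ∪ pre   = {in(p1,t2)} ∪ {in(p2,t1), truck_at(t1,depot)}
          = {in(p1,t2), in(p2,t1), truck_at(t1,depot)}

== RESULT ==
["in(p1,t2)", "in(p2,t1)", "truck_at(t1,depot)"]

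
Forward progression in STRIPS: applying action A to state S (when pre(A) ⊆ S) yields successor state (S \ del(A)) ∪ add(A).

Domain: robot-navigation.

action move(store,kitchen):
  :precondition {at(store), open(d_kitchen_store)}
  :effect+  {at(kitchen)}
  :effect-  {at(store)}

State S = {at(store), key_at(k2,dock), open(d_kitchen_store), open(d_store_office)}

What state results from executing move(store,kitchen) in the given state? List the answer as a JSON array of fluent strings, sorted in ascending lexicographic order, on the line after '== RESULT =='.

Compute (S \ del) ∪ add:
  pre ⊆ S: {at(store), open(d_kitchen_store)} ⊆ S  — applicable
  S \ del = {key_at(k2,dock), open(d_kitchen_store), open(d_store_office)}
  ∪ add   = {at(kitchen), key_at(k2,dock), open(d_kitchen_store), open(d_store_office)}

== RESULT ==
["at(kitchen)", "key_at(k2,dock)", "open(d_kitchen_store)", "open(d_store_office)"]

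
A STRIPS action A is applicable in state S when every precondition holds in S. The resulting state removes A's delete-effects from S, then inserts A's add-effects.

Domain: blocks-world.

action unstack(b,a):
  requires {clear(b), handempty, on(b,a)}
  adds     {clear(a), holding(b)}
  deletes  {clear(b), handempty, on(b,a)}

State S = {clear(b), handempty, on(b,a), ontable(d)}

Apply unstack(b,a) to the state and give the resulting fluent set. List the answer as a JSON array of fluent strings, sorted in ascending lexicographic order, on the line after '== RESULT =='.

Compute (S \ del) ∪ add:
  pre ⊆ S: {clear(b), handempty, on(b,a)} ⊆ S  — applicable
  S \ del = {ontable(d)}
  ∪ add   = {clear(a), holding(b), ontable(d)}

== RESULT ==
["clear(a)", "holding(b)", "ontable(d)"]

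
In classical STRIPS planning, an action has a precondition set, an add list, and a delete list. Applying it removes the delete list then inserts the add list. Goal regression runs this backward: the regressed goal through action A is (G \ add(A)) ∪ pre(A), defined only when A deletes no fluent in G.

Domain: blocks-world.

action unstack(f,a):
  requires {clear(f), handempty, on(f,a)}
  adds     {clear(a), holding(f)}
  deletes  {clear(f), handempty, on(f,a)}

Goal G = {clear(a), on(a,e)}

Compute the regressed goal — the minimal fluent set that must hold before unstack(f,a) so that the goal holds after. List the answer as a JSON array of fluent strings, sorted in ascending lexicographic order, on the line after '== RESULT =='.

Compute (G \ add) ∪ pre:
  G ∩ del = {}  (empty — regression defined)
  G \ add = {clear(a), on(a,e)} \ {clear(a), holding(f)} = {on(a,e)}
  ∪ pre   = {on(a,e)} ∪ {clear(f), handempty, on(f,a)}
          = {clear(f), handempty, on(a,e), on(f,a)}

== RESULT ==
["clear(f)", "handempty", "on(a,e)", "on(f,a)"]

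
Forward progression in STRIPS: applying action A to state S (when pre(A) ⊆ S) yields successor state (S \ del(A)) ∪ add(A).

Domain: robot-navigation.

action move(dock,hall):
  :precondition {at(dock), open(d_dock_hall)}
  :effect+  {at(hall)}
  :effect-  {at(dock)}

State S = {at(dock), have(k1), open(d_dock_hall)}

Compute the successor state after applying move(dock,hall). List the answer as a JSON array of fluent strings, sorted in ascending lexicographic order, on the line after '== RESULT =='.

Compute (S \ del) ∪ add:
  pre ⊆ S: {at(dock), open(d_dock_hall)} ⊆ S  — applicable
  S \ del = {have(k1), open(d_dock_hall)}
  ∪ add   = {at(hall), have(k1), open(d_dock_hall)}

== RESULT ==
["at(hall)", "have(k1)", "open(d_dock_hall)"]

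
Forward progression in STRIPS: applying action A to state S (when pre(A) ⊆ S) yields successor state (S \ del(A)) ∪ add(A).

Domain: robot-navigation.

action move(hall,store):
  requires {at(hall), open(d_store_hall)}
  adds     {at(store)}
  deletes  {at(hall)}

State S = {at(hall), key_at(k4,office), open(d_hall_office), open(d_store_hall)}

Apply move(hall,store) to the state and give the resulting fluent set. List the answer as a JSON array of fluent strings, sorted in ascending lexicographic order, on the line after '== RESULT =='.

Compute (S \ del) ∪ add:
  pre ⊆ S: {at(hall), open(d_store_hall)} ⊆ S  — applicable
  S \ del = {key_at(k4,office), open(d_hall_office), open(d_store_hall)}
  ∪ add   = {at(store), key_at(k4,office), open(d_hall_office), open(d_store_hall)}

== RESULT ==
["at(store)", "key_at(k4,office)", "open(d_hall_office)", "open(d_store_hall)"]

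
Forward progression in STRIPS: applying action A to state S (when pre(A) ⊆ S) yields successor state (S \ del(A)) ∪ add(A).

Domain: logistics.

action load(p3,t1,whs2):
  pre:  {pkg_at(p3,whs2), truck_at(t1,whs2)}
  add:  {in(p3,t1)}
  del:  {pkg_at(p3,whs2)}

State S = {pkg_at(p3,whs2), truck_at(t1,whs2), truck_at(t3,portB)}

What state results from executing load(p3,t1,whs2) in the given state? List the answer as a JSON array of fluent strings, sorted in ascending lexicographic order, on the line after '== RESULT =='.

Progress:
  pre ⊆ S: {pkg_at(p3,whs2), truck_at(t1,whs2)} ⊆ S  — applicable
  S \ del = {truck_at(t1,whs2), truck_at(t3,portB)}
  ∪ add   = {in(p3,t1), truck_at(t1,whs2), truck_at(t3,portB)}

== RESULT ==
["in(p3,t1)", "truck_at(t1,whs2)", "truck_at(t3,portB)"]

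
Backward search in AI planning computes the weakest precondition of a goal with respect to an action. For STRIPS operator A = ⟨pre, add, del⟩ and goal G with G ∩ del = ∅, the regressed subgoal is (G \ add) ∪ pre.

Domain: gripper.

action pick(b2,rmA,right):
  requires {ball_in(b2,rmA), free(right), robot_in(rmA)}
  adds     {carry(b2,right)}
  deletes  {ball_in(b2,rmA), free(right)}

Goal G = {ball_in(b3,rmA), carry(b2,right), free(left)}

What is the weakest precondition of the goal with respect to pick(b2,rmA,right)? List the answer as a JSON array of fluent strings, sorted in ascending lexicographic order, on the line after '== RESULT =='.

Regress:
  G ∩ del = {}  (empty — regression defined)
  G \ add = {ball_in(b3,rmA), carry(b2,right), free(left)} \ {carry(b2,right)} = {ball_in(b3,rmA), free(left)}
  ∪ pre   = {ball_in(b3,rmA), free(left)} ∪ {ball_in(b2,rmA), free(right), robot_in(rmA)}
          = {ball_in(b2,rmA), ball_in(b3,rmA), free(left), free(right), robot_in(rmA)}

== RESULT ==
["ball_in(b2,rmA)", "ball_in(b3,rmA)", "free(left)", "free(right)", "robot_in(rmA)"]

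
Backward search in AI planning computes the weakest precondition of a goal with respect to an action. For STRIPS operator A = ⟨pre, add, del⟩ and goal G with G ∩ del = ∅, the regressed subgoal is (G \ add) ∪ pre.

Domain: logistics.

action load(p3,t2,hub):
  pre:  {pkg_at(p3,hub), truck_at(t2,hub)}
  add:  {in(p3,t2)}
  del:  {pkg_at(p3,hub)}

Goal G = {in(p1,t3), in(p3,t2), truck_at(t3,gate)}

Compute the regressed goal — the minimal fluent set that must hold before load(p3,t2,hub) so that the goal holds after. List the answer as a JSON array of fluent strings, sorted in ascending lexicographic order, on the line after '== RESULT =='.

Regress:
  G ∩ del = {}  (empty — regression defined)
  G \ add = {in(p1,t3), in(p3,t2), truck_at(t3,gate)} \ {in(p3,t2)} = {in(p1,t3), truck_at(t3,gate)}
  ∪ pre   = {in(p1,t3), truck_at(t3,gate)} ∪ {pkg_at(p3,hub), truck_at(t2,hub)}
          = {in(p1,t3), pkg_at(p3,hub), truck_at(t2,hub), truck_at(t3,gate)}

== RESULT ==
["in(p1,t3)", "pkg_at(p3,hub)", "truck_at(t2,hub)", "truck_at(t3,gate)"]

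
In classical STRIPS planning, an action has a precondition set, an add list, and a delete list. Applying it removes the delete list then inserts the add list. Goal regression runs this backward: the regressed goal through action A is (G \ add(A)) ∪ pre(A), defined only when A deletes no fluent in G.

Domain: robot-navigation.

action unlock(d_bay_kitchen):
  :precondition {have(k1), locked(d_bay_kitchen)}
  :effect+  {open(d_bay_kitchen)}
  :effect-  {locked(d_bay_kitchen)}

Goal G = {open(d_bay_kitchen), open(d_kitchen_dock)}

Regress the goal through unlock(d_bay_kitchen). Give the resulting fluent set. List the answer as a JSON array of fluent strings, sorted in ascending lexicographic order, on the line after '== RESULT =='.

Regress:
  G ∩ del = {}  (empty — regression defined)
  G \ add = {open(d_bay_kitchen), open(d_kitchen_dock)} \ {open(d_bay_kitchen)} = {open(d_kitchen_dock)}
  ∪ pre   = {open(d_kitchen_dock)} ∪ {have(k1), locked(d_bay_kitchen)}
          = {have(k1), locked(d_bay_kitchen), open(d_kitchen_dock)}

== RESULT ==
["have(k1)", "locked(d_bay_kitchen)", "open(d_kitchen_dock)"]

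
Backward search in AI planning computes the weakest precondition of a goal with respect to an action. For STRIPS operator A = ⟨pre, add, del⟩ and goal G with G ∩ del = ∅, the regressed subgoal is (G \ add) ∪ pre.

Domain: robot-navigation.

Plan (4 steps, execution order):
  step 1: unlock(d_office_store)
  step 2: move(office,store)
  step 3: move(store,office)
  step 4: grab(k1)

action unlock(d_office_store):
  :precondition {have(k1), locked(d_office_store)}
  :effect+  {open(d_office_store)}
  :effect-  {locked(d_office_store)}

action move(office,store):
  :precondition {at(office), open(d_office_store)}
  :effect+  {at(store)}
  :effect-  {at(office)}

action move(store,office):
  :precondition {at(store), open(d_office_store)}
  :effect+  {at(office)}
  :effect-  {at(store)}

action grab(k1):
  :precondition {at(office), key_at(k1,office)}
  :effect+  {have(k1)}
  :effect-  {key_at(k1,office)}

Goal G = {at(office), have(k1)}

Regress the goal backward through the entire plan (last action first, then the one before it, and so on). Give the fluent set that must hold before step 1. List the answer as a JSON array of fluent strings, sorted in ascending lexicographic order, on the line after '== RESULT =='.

Regress step by step:
  through step 4 (grab(k1)): drop {have(k1)}, keep {at(office)}, require {at(office), key_at(k1,office)}
    → {at(office), key_at(k1,office)}
  through step 3 (move(store,office)): drop {at(office)}, keep {key_at(k1,office)}, require {at(store), open(d_office_store)}
    → {at(store), key_at(k1,office), open(d_office_store)}
  through step 2 (move(office,store)): drop {at(store)}, keep {key_at(k1,office), open(d_office_store)}, require {at(office), open(d_office_store)}
    → {at(office), key_at(k1,office), open(d_office_store)}
  through step 1 (unlock(d_office_store)): drop {open(d_office_store)}, keep {at(office), key_at(k1,office)}, require {have(k1), locked(d_office_store)}
    → {at(office), have(k1), key_at(k1,office), locked(d_office_store)}

== RESULT ==
["at(office)", "have(k1)", "key_at(k1,office)", "locked(d_office_store)"]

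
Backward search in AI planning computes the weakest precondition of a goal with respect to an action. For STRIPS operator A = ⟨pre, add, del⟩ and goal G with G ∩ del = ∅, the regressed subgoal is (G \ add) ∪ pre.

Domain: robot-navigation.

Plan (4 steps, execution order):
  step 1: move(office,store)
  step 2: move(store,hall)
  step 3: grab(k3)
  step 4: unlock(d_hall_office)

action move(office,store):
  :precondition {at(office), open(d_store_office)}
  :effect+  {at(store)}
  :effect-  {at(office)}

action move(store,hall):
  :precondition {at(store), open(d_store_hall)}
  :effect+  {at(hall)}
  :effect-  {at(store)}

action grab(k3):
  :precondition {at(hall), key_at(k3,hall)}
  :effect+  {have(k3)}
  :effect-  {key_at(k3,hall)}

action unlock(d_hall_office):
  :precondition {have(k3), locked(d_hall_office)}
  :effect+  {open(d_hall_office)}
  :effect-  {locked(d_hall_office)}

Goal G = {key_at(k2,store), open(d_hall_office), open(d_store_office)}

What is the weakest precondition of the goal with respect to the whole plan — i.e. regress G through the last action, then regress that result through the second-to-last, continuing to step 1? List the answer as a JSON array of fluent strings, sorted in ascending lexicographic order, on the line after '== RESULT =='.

Work backward from the goal:
  through step 4 (unlock(d_hall_office)): drop {open(d_hall_office)}, keep {key_at(k2,store), open(d_store_office)}, require {have(k3), locked(d_hall_office)}
    → {have(k3), key_at(k2,store), locked(d_hall_office), open(d_store_office)}
  through step 3 (grab(k3)): drop {have(k3)}, keep {key_at(k2,store), locked(d_hall_office), open(d_store_office)}, require {at(hall), key_at(k3,hall)}
    → {at(hall), key_at(k2,store), key_at(k3,hall), locked(d_hall_office), open(d_store_office)}
  through step 2 (move(store,hall)): drop {at(hall)}, keep {key_at(k2,store), key_at(k3,hall), locked(d_hall_office), open(d_store_office)}, require {at(store), open(d_store_hall)}
    → {at(store), key_at(k2,store), key_at(k3,hall), locked(d_hall_office), open(d_store_hall), open(d_store_office)}
  through step 1 (move(office,store)): drop {at(store)}, keep {key_at(k2,store), key_at(k3,hall), locked(d_hall_office), open(d_store_hall), open(d_store_office)}, require {at(office), open(d_store_office)}
    → {at(office), key_at(k2,store), key_at(k3,hall), locked(d_hall_office), open(d_store_hall), open(d_store_office)}

== RESULT ==
["at(office)", "key_at(k2,store)", "key_at(k3,hall)", "locked(d_hall_office)", "open(d_store_hall)", "open(d_store_office)"]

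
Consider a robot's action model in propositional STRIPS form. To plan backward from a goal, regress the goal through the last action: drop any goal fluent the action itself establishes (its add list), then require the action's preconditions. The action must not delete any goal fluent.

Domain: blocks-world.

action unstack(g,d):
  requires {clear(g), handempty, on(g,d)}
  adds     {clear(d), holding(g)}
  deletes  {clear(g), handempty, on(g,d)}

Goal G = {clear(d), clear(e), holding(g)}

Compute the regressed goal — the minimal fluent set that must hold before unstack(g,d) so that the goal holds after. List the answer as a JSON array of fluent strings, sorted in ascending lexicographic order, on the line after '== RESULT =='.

Compute (G \ add) ∪ pre:
  G ∩ del = {}  (empty — regression defined)
  G \ add = {clear(d), clear(e), holding(g)} \ {clear(d), holding(g)} = {clear(e)}
  ∪ pre   = {clear(e)} ∪ {clear(g), handempty, on(g,d)}
          = {clear(e), clear(g), handempty, on(g,d)}

== RESULT ==
["clear(e)", "clear(g)", "handempty", "on(g,d)"]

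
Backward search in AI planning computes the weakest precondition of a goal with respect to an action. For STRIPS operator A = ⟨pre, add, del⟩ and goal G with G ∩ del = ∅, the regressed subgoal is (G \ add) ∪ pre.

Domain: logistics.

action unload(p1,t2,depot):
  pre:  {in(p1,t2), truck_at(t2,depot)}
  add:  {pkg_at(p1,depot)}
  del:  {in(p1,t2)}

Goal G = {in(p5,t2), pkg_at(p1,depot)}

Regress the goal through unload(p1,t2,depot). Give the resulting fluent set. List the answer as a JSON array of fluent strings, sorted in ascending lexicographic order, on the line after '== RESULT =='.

Regress:
  G ∩ del = {}  (empty — regression defined)
  G \ add = {in(p5,t2), pkg_at(p1,depot)} \ {pkg_at(p1,depot)} = {in(p5,t2)}
  ∪ pre   = {in(p5,t2)} ∪ {in(p1,t2), truck_at(t2,depot)}
          = {in(p1,t2), in(p5,t2), truck_at(t2,depot)}

== RESULT ==
["in(p1,t2)", "in(p5,t2)", "truck_at(t2,depot)"]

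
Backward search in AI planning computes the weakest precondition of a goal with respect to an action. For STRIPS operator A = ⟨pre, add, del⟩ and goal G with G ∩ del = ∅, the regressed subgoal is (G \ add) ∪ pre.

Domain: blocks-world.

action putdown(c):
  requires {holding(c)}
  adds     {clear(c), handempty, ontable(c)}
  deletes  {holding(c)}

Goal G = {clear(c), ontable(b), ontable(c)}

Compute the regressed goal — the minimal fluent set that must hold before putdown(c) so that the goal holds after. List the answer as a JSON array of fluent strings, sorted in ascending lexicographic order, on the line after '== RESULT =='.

Compute (G \ add) ∪ pre:
  G ∩ del = {}  (empty — regression defined)
  G \ add = {clear(c), ontable(b), ontable(c)} \ {clear(c), handempty, ontable(c)} = {ontable(b)}
  ∪ pre   = {ontable(b)} ∪ {holding(c)}
          = {holding(c), ontable(b)}

== RESULT ==
["holding(c)", "ontable(b)"]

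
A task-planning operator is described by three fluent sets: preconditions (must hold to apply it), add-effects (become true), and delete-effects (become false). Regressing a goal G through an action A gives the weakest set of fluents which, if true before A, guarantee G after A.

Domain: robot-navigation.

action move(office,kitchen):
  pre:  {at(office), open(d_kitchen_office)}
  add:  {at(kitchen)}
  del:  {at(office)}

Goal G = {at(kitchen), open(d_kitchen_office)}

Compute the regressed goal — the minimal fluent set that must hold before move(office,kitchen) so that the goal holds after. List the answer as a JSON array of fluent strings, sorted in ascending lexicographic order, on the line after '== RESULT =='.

Regress:
  G ∩ del = {}  (empty — regression defined)
  G \ add = {at(kitchen), open(d_kitchen_office)} \ {at(kitchen)} = {open(d_kitchen_office)}
  ∪ pre   = {open(d_kitchen_office)} ∪ {at(office), open(d_kitchen_office)}
          = {at(office), open(d_kitchen_office)}

== RESULT ==
["at(office)", "open(d_kitchen_office)"]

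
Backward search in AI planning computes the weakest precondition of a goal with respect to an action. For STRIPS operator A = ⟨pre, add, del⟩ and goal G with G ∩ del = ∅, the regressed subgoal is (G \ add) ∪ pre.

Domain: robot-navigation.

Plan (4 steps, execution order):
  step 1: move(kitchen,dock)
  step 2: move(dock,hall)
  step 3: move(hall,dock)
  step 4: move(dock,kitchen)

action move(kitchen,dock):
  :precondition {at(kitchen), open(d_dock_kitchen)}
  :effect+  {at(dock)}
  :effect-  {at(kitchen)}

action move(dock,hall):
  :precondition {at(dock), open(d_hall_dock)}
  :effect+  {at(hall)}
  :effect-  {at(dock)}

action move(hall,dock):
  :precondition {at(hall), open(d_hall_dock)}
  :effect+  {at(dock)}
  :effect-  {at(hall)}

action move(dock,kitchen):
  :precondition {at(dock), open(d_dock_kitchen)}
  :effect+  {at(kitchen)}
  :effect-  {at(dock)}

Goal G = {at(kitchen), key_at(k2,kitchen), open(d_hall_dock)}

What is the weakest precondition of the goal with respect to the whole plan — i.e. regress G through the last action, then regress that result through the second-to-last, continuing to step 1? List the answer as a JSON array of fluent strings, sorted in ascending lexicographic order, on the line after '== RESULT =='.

Regress step by step:
  through step 4 (move(dock,kitchen)): drop {at(kitchen)}, keep {key_at(k2,kitchen), open(d_hall_dock)}, require {at(dock), open(d_dock_kitchen)}
    → {at(dock), key_at(k2,kitchen), open(d_dock_kitchen), open(d_hall_dock)}
  through step 3 (move(hall,dock)): drop {at(dock)}, keep {key_at(k2,kitchen), open(d_dock_kitchen), open(d_hall_dock)}, require {at(hall), open(d_hall_dock)}
    → {at(hall), key_at(k2,kitchen), open(d_dock_kitchen), open(d_hall_dock)}
  through step 2 (move(dock,hall)): drop {at(hall)}, keep {key_at(k2,kitchen), open(d_dock_kitchen), open(d_hall_dock)}, require {at(dock), open(d_hall_dock)}
    → {at(dock), key_at(k2,kitchen), open(d_dock_kitchen), open(d_hall_dock)}
  through step 1 (move(kitchen,dock)): drop {at(dock)}, keep {key_at(k2,kitchen), open(d_dock_kitchen), open(d_hall_dock)}, require {at(kitchen), open(d_dock_kitchen)}
    → {at(kitchen), key_at(k2,kitchen), open(d_dock_kitchen), open(d_hall_dock)}

== RESULT ==
["at(kitchen)", "key_at(k2,kitchen)", "open(d_dock_kitchen)", "open(d_hall_dock)"]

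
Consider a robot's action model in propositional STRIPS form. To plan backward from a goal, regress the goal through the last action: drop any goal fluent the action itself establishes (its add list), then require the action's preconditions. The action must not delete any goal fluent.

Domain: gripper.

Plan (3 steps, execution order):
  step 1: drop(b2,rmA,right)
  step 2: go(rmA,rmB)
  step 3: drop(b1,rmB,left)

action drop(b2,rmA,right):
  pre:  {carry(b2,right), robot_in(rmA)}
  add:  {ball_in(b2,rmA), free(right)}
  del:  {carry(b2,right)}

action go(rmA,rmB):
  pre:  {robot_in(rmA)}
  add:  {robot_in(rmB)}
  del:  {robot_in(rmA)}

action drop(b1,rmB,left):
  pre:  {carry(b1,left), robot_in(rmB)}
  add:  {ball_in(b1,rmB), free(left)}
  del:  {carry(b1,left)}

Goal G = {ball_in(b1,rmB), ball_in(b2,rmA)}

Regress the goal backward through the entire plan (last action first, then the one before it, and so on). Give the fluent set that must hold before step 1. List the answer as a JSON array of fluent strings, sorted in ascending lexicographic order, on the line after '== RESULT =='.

Work backward from the goal:
  through step 3 (drop(b1,rmB,left)): drop {ball_in(b1,rmB)}, keep {ball_in(b2,rmA)}, require {carry(b1,left), robot_in(rmB)}
    → {ball_in(b2,rmA), carry(b1,left), robot_in(rmB)}
  through step 2 (go(rmA,rmB)): drop {robot_in(rmB)}, keep {ball_in(b2,rmA), carry(b1,left)}, require {robot_in(rmA)}
    → {ball_in(b2,rmA), carry(b1,left), robot_in(rmA)}
  through step 1 (drop(b2,rmA,right)): drop {ball_in(b2,rmA)}, keep {carry(b1,left), robot_in(rmA)}, require {carry(b2,right), robot_in(rmA)}
    → {carry(b1,left), carry(b2,right), robot_in(rmA)}

== RESULT ==
["carry(b1,left)", "carry(b2,right)", "robot_in(rmA)"]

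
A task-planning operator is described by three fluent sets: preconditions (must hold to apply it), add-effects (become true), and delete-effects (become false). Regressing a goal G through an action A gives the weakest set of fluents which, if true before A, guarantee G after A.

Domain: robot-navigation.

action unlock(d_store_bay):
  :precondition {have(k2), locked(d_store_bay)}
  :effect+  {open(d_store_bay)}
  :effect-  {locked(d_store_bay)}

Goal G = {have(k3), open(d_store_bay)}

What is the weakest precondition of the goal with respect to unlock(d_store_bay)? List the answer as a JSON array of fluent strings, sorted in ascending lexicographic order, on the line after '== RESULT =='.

Regress:
  G ∩ del = {}  (empty — regression defined)
  G \ add = {have(k3), open(d_store_bay)} \ {open(d_store_bay)} = {have(k3)}
  ∪ pre   = {have(k3)} ∪ {have(k2), locked(d_store_bay)}
          = {have(k2), have(k3), locked(d_store_bay)}

== RESULT ==
["have(k2)", "have(k3)", "locked(d_store_bay)"]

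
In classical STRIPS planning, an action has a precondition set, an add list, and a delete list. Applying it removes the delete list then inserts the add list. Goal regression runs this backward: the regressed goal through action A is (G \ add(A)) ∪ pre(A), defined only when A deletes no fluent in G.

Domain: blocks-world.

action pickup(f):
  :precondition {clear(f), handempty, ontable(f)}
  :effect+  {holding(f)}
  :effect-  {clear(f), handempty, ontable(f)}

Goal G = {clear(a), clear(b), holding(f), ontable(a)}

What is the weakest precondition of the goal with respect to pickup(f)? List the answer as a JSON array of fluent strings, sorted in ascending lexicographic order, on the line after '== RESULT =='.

Regress:
  G ∩ del = {}  (empty — regression defined)
  G \ add = {clear(a), clear(b), holding(f), ontable(a)} \ {holding(f)} = {clear(a), clear(b), ontable(a)}
  ∪ pre   = {clear(a), clear(b), ontable(a)} ∪ {clear(f), handempty, ontable(f)}
          = {clear(a), clear(b), clear(f), handempty, ontable(a), ontable(f)}

== RESULT ==
["clear(a)", "clear(b)", "clear(f)", "handempty", "ontable(a)", "ontable(f)"]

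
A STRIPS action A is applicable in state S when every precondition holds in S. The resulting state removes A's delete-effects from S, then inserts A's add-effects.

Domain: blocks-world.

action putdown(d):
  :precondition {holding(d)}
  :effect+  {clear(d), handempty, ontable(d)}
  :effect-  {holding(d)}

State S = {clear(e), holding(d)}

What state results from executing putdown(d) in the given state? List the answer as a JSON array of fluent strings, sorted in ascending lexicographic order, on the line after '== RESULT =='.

Compute (S \ del) ∪ add:
  pre ⊆ S: {holding(d)} ⊆ S  — applicable
  S \ del = {clear(e)}
  ∪ add   = {clear(d), clear(e), handempty, ontable(d)}

== RESULT ==
["clear(d)", "clear(e)", "handempty", "ontable(d)"]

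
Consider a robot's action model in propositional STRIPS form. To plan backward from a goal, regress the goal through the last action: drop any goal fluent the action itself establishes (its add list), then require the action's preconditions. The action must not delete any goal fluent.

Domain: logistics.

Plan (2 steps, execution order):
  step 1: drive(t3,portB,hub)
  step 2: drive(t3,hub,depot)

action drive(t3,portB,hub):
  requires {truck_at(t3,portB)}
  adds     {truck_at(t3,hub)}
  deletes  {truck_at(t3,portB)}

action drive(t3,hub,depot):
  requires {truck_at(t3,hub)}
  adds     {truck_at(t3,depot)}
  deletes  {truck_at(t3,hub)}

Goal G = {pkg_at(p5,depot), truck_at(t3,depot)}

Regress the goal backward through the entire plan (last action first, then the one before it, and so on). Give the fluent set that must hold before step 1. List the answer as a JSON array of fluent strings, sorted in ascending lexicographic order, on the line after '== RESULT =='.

Work backward from the goal:
  through step 2 (drive(t3,hub,depot)): drop {truck_at(t3,depot)}, keep {pkg_at(p5,depot)}, require {truck_at(t3,hub)}
    → {pkg_at(p5,depot), truck_at(t3,hub)}
  through step 1 (drive(t3,portB,hub)): drop {truck_at(t3,hub)}, keep {pkg_at(p5,depot)}, require {truck_at(t3,portB)}
    → {pkg_at(p5,depot), truck_at(t3,portB)}

== RESULT ==
["pkg_at(p5,depot)", "truck_at(t3,portB)"]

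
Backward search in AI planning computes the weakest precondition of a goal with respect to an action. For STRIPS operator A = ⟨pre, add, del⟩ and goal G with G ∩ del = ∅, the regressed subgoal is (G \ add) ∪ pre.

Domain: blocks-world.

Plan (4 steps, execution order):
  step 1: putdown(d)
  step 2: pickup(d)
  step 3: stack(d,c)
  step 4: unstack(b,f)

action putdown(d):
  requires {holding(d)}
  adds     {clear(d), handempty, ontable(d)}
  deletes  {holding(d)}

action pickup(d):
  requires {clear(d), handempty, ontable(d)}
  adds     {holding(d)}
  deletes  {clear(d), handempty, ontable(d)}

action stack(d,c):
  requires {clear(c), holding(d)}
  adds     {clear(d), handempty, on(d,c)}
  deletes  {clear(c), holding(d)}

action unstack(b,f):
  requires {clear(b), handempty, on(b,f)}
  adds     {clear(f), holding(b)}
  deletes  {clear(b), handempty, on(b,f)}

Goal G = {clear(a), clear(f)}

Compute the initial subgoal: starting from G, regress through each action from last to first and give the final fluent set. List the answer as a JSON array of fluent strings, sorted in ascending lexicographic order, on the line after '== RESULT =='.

Work backward from the goal:
  through step 4 (unstack(b,f)): drop {clear(f)}, keep {clear(a)}, require {clear(b), handempty, on(b,f)}
    → {clear(a), clear(b), handempty, on(b,f)}
  through step 3 (stack(d,c)): drop {handempty}, keep {clear(a), clear(b), on(b,f)}, require {clear(c), holding(d)}
    → {clear(a), clear(b), clear(c), holding(d), on(b,f)}
  through step 2 (pickup(d)): drop {holding(d)}, keep {clear(a), clear(b), clear(c), on(b,f)}, require {clear(d), handempty, ontable(d)}
    → {clear(a), clear(b), clear(c), clear(d), handempty, on(b,f), ontable(d)}
  through step 1 (putdown(d)): drop {clear(d), handempty, ontable(d)}, keep {clear(a), clear(b), clear(c), on(b,f)}, require {holding(d)}
    → {clear(a), clear(b), clear(c), holding(d), on(b,f)}

== RESULT ==
["clear(a)", "clear(b)", "clear(c)", "holding(d)", "on(b,f)"]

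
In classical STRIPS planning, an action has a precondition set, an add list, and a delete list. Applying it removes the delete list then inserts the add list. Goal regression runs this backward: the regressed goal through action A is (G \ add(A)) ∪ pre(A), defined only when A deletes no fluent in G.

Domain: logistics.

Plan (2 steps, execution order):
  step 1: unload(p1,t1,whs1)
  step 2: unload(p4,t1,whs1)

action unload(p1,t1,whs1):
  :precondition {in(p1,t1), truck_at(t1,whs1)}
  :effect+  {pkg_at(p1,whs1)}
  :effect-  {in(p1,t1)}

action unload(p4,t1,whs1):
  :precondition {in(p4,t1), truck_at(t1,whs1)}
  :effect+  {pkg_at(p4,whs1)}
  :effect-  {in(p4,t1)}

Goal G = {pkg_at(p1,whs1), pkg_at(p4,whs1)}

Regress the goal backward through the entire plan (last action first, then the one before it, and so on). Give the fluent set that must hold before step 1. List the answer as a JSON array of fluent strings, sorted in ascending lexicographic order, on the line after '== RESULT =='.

Regress step by step:
  through step 2 (unload(p4,t1,whs1)): drop {pkg_at(p4,whs1)}, keep {pkg_at(p1,whs1)}, require {in(p4,t1), truck_at(t1,whs1)}
    → {in(p4,t1), pkg_at(p1,whs1), truck_at(t1,whs1)}
  through step 1 (unload(p1,t1,whs1)): drop {pkg_at(p1,whs1)}, keep {in(p4,t1), truck_at(t1,whs1)}, require {in(p1,t1), truck_at(t1,whs1)}
    → {in(p1,t1), in(p4,t1), truck_at(t1,whs1)}

== RESULT ==
["in(p1,t1)", "in(p4,t1)", "truck_at(t1,whs1)"]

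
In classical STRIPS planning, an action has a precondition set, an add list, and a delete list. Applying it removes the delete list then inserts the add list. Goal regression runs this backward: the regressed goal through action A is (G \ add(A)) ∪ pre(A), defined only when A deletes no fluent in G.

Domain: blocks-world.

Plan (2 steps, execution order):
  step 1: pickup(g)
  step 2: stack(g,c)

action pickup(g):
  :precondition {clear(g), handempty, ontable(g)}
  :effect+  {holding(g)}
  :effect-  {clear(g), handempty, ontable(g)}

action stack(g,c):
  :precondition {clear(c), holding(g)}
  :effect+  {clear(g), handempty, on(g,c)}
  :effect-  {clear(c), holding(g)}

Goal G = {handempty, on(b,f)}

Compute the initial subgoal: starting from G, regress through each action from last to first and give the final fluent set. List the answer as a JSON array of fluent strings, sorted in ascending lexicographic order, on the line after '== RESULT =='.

Work backward from the goal:
  through step 2 (stack(g,c)): drop {handempty}, keep {on(b,f)}, require {clear(c), holding(g)}
    → {clear(c), holding(g), on(b,f)}
  through step 1 (pickup(g)): drop {holding(g)}, keep {clear(c), on(b,f)}, require {clear(g), handempty, ontable(g)}
    → {clear(c), clear(g), handempty, on(b,f), ontable(g)}

== RESULT ==
["clear(c)", "clear(g)", "handempty", "on(b,f)", "ontable(g)"]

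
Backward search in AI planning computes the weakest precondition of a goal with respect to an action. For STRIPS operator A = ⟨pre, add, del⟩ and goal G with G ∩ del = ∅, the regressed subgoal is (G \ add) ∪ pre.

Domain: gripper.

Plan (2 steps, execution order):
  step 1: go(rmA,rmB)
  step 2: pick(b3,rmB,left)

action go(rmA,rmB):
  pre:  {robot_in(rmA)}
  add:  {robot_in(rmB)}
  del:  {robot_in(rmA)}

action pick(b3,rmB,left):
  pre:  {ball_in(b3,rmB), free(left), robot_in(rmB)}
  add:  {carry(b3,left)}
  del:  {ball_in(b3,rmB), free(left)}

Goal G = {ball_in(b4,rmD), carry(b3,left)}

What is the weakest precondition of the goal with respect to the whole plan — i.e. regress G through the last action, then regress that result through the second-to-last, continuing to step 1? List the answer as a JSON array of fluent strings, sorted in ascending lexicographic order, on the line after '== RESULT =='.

Regress step by step:
  through step 2 (pick(b3,rmB,left)): drop {carry(b3,left)}, keep {ball_in(b4,rmD)}, require {ball_in(b3,rmB), free(left), robot_in(rmB)}
    → {ball_in(b3,rmB), ball_in(b4,rmD), free(left), robot_in(rmB)}
  through step 1 (go(rmA,rmB)): drop {robot_in(rmB)}, keep {ball_in(b3,rmB), ball_in(b4,rmD), free(left)}, require {robot_in(rmA)}
    → {ball_in(b3,rmB), ball_in(b4,rmD), free(left), robot_in(rmA)}

== RESULT ==
["ball_in(b3,rmB)", "ball_in(b4,rmD)", "free(left)", "robot_in(rmA)"]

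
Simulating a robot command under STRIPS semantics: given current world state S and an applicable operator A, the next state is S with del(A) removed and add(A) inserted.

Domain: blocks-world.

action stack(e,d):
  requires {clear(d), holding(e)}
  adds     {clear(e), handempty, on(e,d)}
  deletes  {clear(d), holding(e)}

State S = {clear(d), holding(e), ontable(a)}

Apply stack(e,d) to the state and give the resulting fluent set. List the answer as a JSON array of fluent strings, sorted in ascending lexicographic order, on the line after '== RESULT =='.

Compute (S \ del) ∪ add:
  pre ⊆ S: {clear(d), holding(e)} ⊆ S  — applicable
  S \ del = {ontable(a)}
  ∪ add   = {clear(e), handempty, on(e,d), ontable(a)}

== RESULT ==
["clear(e)", "handempty", "on(e,d)", "ontable(a)"]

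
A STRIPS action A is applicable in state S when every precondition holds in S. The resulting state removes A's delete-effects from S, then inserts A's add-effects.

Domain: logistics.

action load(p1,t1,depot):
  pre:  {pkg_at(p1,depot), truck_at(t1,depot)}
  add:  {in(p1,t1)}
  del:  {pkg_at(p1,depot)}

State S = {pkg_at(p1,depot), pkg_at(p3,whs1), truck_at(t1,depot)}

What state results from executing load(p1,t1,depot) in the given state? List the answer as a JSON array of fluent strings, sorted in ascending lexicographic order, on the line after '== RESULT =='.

Compute (S \ del) ∪ add:
  pre ⊆ S: {pkg_at(p1,depot), truck_at(t1,depot)} ⊆ S  — applicable
  S \ del = {pkg_at(p3,whs1), truck_at(t1,depot)}
  ∪ add   = {in(p1,t1), pkg_at(p3,whs1), truck_at(t1,depot)}

== RESULT ==
["in(p1,t1)", "pkg_at(p3,whs1)", "truck_at(t1,depot)"]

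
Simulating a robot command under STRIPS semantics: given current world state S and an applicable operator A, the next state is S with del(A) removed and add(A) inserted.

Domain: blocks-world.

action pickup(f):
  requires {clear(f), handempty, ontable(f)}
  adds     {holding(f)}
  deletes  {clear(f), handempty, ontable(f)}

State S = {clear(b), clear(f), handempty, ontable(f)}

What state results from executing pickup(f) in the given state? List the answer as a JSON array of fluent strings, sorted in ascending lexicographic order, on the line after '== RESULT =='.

Compute (S \ del) ∪ add:
  pre ⊆ S: {clear(f), handempty, ontable(f)} ⊆ S  — applicable
  S \ del = {clear(b)}
  ∪ add   = {clear(b), holding(f)}

== RESULT ==
["clear(b)", "holding(f)"]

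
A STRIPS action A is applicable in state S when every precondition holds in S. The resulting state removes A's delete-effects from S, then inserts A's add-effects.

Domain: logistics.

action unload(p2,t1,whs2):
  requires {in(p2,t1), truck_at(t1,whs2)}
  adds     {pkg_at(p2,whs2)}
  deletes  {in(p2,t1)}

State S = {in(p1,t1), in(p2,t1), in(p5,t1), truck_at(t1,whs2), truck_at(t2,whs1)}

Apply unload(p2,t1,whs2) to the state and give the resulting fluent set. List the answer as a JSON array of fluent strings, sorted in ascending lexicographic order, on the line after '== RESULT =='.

Progress:
  pre ⊆ S: {in(p2,t1), truck_at(t1,whs2)} ⊆ S  — applicable
  S \ del = {in(p1,t1), in(p5,t1), truck_at(t1,whs2), truck_at(t2,whs1)}
  ∪ add   = {in(p1,t1), in(p5,t1), pkg_at(p2,whs2), truck_at(t1,whs2), truck_at(t2,whs1)}

== RESULT ==
["in(p1,t1)", "in(p5,t1)", "pkg_at(p2,whs2)", "truck_at(t1,whs2)", "truck_at(t2,whs1)"]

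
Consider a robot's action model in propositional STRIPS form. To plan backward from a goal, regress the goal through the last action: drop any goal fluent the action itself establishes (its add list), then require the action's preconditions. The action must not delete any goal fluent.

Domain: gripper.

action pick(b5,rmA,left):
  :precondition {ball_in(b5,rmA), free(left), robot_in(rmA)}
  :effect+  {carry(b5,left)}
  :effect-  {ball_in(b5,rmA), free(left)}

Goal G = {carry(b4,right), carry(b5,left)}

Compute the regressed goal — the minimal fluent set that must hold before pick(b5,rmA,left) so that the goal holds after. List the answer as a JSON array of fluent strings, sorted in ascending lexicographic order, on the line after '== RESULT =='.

Compute (G \ add) ∪ pre:
  G ∩ del = {}  (empty — regression defined)
  G \ add = {carry(b4,right), carry(b5,left)} \ {carry(b5,left)} = {carry(b4,right)}
  ∪ pre   = {carry(b4,right)} ∪ {ball_in(b5,rmA), free(left), robot_in(rmA)}
          = {ball_in(b5,rmA), carry(b4,right), free(left), robot_in(rmA)}

== RESULT ==
["ball_in(b5,rmA)", "carry(b4,right)", "free(left)", "robot_in(rmA)"]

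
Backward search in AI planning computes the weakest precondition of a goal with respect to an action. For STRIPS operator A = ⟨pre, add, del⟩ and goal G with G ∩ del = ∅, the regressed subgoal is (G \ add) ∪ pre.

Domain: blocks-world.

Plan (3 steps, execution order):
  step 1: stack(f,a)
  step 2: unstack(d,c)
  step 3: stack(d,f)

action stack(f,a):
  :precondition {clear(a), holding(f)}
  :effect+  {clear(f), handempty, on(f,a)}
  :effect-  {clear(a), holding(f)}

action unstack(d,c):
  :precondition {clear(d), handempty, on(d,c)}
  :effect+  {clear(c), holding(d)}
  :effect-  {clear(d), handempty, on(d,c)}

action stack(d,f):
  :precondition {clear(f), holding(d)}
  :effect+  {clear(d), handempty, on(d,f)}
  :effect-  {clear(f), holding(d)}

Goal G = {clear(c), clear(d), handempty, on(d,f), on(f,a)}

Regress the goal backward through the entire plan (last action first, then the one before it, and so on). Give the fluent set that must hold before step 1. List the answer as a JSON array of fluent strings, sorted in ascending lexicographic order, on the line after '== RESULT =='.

Regress step by step:
  through step 3 (stack(d,f)): drop {clear(d), handempty, on(d,f)}, keep {clear(c), on(f,a)}, require {clear(f), holding(d)}
    → {clear(c), clear(f), holding(d), on(f,a)}
  through step 2 (unstack(d,c)): drop {clear(c), holding(d)}, keep {clear(f), on(f,a)}, require {clear(d), handempty, on(d,c)}
    → {clear(d), clear(f), handempty, on(d,c), on(f,a)}
  through step 1 (stack(f,a)): drop {clear(f), handempty, on(f,a)}, keep {clear(d), on(d,c)}, require {clear(a), holding(f)}
    → {clear(a), clear(d), holding(f), on(d,c)}

== RESULT ==
["clear(a)", "clear(d)", "holding(f)", "on(d,c)"]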